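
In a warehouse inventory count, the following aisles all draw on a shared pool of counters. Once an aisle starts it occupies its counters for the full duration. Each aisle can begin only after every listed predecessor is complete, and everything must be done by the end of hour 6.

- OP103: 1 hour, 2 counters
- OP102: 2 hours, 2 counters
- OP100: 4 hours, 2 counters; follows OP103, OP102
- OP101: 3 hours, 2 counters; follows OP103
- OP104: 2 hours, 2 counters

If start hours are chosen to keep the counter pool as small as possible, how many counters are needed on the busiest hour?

Early-start (OP103@1, OP102@1, OP100@3, OP101@2, OP104@1) gives peak 6: h1:6  h2:6  h3:4  h4:4  h5:2  h6:2.
Shift OP104→5.
Schedule OP103@1, OP102@1, OP100@3, OP101@2, OP104@5: h1:4  h2:4  h3:4  h4:4  h5:4  h6:4 — peak 4.
Total counter-hours = 24 over 6 hours ⇒ peak ≥ ⌈24/6⌉ = 4, so 4 is optimal.

4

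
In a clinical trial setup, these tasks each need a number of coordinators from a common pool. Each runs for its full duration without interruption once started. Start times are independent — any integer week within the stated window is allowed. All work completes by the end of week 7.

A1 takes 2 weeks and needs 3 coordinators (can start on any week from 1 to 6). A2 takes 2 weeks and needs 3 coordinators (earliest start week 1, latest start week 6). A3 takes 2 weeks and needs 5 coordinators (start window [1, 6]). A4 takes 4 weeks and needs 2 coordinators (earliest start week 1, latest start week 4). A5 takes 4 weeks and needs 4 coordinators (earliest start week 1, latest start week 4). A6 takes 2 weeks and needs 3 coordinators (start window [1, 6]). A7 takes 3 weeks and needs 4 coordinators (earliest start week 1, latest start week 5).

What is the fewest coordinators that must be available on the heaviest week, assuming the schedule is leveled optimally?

10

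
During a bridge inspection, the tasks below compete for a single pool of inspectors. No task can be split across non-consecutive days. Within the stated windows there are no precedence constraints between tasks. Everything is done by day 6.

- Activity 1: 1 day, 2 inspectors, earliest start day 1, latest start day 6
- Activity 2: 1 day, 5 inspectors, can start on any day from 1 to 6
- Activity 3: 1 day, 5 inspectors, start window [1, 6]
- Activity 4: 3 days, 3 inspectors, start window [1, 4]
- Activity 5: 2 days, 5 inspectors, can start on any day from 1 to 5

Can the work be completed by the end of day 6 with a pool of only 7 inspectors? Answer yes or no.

no

The minimum achievable peak is 8; 7 < 8, so no feasible schedule stays within the cap.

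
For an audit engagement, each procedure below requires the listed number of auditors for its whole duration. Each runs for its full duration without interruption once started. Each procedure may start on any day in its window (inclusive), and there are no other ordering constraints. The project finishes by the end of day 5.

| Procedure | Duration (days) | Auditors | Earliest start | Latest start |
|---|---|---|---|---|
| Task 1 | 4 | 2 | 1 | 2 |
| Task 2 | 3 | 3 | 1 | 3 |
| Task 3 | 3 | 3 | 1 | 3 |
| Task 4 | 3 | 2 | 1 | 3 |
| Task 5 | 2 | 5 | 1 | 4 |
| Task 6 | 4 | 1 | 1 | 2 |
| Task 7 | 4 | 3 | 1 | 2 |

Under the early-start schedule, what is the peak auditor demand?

19

Early-start schedule: Task 1@1, Task 2@1, Task 3@1, Task 4@1, Task 5@1, Task 6@1, Task 7@1.
Load per day: day 1: 19, day 2: 19, day 3: 14, day 4: 6, day 5: 0.
Peak is 19.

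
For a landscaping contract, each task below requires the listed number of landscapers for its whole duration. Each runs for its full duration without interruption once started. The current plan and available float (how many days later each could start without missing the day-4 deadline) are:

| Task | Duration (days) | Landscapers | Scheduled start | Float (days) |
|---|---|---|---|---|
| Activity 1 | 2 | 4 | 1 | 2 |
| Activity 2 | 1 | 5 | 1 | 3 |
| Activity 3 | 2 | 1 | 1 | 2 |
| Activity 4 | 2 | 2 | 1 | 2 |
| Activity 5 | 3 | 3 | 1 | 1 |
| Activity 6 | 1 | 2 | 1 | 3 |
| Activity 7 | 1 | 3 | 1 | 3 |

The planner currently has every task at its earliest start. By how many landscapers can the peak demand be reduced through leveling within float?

11

Early-start peak: d1:20  d2:10  d3:3  d4:0 ⇒ 20.
Leveled (Activity 1@1, Activity 2@1, Activity 3@2, Activity 4@3, Activity 5@2, Activity 6@3, Activity 7@4): d1:9  d2:8  d3:8  d4:8 ⇒ 9.
Reduction 20 − 9 = 11.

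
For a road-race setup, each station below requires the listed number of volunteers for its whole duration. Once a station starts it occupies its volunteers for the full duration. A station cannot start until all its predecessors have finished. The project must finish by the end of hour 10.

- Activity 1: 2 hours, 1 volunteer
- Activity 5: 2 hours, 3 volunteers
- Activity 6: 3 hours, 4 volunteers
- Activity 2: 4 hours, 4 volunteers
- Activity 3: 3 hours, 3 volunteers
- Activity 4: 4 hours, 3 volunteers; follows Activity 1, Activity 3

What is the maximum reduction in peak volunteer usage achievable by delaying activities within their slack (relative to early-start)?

8

Early-start peak: h1:15  h2:15  h3:11  h4:7  h5:3  h6:3  h7:3  h8:0  h9:0  h10:0 ⇒ 15.
Leveled (Activity 1@1, Activity 5@1, Activity 6@3, Activity 2@6, Activity 3@1, Activity 4@4): h1:7  h2:7  h3:7  h4:7  h5:7  h6:7  h7:7  h8:4  h9:4  h10:0 ⇒ 7.
Reduction 15 − 7 = 8.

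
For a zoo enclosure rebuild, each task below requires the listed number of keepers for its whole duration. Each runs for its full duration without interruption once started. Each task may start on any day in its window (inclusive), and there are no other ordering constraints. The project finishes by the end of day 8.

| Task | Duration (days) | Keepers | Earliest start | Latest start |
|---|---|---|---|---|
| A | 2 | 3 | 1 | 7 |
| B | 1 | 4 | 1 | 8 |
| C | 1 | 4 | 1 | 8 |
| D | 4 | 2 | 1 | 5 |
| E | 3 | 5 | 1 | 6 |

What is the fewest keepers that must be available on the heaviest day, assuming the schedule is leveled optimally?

6

Early-start (A@1, B@1, C@1, D@1, E@1) gives peak 18: d1:18  d2:10  d3:7  d4:2  d5:0  d6:0  d7:0  d8:0.
Shift B→3, C→4, E→5.
Schedule A@1, B@3, C@4, D@1, E@5: d1:5  d2:5  d3:6  d4:6  d5:5  d6:5  d7:5  d8:0 — peak 6.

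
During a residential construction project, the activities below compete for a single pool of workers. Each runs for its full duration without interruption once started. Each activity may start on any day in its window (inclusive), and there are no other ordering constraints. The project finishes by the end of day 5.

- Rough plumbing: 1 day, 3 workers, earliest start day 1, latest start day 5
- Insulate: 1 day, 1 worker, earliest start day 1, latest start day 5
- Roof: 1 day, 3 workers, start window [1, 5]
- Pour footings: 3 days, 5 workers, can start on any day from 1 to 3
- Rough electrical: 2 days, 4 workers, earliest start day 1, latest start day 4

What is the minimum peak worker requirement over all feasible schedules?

Early-start (Rough plumbing@1, Insulate@1, Roof@1, Pour footings@1, Rough electrical@1) gives peak 16: d1:16  d2:9  d3:5  d4:0  d5:0.
Shift Insulate→3, Roof→2, Pour footings→3.
Schedule Rough plumbing@1, Insulate@3, Roof@2, Pour footings@3, Rough electrical@1: d1:7  d2:7  d3:6  d4:5  d5:5 — peak 7.

7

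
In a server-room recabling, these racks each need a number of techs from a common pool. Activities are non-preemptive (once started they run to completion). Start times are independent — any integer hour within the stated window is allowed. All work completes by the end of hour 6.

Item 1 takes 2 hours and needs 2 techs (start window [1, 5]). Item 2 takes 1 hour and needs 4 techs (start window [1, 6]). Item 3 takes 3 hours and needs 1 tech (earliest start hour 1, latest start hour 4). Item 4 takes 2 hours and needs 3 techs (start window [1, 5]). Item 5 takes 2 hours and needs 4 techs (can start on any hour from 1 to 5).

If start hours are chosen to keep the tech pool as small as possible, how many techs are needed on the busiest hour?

Early-start (Item 1@1, Item 2@1, Item 3@1, Item 4@1, Item 5@1) gives peak 14: h1:14  h2:10  h3:1  h4:0  h5:0  h6:0.
Shift Item 2→3, Item 3→3, Item 5→4.
Schedule Item 1@1, Item 2@3, Item 3@3, Item 4@1, Item 5@4: h1:5  h2:5  h3:5  h4:5  h5:5  h6:0 — peak 5.
Total tech-hours = 25 over 6 hours ⇒ peak ≥ ⌈25/6⌉ = 5, so 5 is optimal.

5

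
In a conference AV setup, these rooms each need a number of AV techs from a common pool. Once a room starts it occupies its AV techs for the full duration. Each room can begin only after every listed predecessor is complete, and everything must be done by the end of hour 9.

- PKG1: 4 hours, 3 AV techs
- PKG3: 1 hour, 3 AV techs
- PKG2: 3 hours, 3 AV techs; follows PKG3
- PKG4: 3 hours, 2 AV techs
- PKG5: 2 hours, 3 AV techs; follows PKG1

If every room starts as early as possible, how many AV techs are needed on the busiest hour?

Early-start schedule: PKG1@1, PKG3@1, PKG2@2, PKG4@1, PKG5@5.
Load per hour: hour 1: 8, hour 2: 8, hour 3: 8, hour 4: 6, hour 5: 3, hour 6: 3, hour 7: 0, hour 8: 0, hour 9: 0.
Peak is 8.

8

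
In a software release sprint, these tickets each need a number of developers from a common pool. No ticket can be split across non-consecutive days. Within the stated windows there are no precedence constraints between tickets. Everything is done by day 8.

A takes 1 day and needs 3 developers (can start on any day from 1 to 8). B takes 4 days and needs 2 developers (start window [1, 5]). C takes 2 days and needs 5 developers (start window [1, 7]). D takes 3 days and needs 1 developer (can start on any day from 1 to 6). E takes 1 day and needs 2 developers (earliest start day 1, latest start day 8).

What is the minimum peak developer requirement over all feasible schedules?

5

Early-start (A@1, B@1, C@1, D@1, E@1) gives peak 13: d1:13  d2:8  d3:3  d4:2  d5:0  d6:0  d7:0  d8:0.
Shift C→5, D→2, E→2.
Schedule A@1, B@1, C@5, D@2, E@2: d1:5  d2:5  d3:3  d4:3  d5:5  d6:5  d7:0  d8:0 — peak 5.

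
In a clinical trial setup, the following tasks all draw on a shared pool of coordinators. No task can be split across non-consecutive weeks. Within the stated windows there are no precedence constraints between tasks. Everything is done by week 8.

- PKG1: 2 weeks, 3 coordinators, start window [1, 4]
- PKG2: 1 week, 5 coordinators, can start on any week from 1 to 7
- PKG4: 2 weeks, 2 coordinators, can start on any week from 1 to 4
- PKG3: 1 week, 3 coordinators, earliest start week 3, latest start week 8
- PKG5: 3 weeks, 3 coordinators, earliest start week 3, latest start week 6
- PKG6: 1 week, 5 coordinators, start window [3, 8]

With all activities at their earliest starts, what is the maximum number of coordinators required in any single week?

11

Early-start schedule: PKG1@1, PKG2@1, PKG4@1, PKG3@3, PKG5@3, PKG6@3.
Load per week: week 1: 10, week 2: 5, week 3: 11, week 4: 3, week 5: 3, week 6: 0, week 7: 0, week 8: 0.
Peak is 11.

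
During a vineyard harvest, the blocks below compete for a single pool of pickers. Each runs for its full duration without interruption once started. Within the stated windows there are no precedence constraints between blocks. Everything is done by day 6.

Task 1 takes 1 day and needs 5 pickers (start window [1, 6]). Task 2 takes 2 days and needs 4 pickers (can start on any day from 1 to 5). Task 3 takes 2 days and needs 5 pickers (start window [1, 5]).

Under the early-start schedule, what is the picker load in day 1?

At early start, day 1 has: Task 1, Task 2, Task 3.
Demand: 5 + 4 + 5 = 14.

14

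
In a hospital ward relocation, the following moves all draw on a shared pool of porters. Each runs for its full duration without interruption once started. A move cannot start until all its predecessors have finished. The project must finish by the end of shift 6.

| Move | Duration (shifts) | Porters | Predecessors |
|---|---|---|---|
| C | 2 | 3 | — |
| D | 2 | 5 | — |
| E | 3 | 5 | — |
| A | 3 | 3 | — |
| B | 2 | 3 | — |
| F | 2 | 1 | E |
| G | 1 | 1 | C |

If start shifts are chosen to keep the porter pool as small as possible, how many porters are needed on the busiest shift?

9

Early-start (C@1, D@1, E@1, A@1, B@1, F@4, G@3) gives peak 19: s1:19  s2:19  s3:9  s4:1  s5:1  s6:0.
Shift D→5, A→4, B→3.
Schedule C@1, D@5, E@1, A@4, B@3, F@4, G@3: s1:8  s2:8  s3:9  s4:7  s5:9  s6:8 — peak 9.
Total porter-shifts = 49 over 6 shifts ⇒ peak ≥ ⌈49/6⌉ = 9, so 9 is optimal.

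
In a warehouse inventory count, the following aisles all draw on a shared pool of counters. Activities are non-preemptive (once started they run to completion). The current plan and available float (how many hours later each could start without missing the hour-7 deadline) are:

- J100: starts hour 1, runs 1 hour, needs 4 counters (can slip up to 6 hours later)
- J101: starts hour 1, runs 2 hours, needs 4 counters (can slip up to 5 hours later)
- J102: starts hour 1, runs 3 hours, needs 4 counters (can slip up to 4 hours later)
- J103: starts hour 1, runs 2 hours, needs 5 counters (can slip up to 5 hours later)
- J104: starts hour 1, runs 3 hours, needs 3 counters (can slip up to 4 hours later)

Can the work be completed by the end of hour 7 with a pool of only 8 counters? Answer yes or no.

yes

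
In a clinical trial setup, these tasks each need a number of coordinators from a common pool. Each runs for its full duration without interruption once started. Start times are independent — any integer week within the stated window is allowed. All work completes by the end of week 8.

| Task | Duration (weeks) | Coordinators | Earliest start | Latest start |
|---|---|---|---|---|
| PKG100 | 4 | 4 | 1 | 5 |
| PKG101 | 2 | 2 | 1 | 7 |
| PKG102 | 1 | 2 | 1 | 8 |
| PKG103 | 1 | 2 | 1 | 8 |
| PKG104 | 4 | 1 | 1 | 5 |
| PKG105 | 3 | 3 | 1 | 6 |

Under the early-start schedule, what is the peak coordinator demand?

14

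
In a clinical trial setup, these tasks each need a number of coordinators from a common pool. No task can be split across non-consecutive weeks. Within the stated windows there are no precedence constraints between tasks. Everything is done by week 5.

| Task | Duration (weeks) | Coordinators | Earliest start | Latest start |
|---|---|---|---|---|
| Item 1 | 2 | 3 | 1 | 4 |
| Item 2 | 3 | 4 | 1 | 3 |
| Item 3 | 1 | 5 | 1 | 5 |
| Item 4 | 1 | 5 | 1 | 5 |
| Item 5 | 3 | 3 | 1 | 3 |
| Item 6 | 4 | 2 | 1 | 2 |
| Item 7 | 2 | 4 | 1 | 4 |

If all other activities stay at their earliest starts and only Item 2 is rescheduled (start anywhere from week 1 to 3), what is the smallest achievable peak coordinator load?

22

Item 2@1: w1:26  w2:16  w3:9  w4:2  w5:0 → peak 26
Item 2@2: w1:22  w2:16  w3:9  w4:6  w5:0 → peak 22
Item 2@3: w1:22  w2:12  w3:9  w4:6  w5:4 → peak 22
Best is Item 2@2, peak 22.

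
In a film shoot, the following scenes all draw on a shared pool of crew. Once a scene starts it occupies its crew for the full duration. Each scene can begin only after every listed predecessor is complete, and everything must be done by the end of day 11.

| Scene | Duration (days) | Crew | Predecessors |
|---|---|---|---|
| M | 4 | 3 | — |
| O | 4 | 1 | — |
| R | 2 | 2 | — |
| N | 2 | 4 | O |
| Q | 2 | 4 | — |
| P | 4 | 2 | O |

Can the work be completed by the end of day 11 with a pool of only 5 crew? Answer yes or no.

yes

Schedule M@3, O@1, R@7, N@9, Q@1, P@5: d1:5  d2:5  d3:4  d4:4  d5:5  d6:5  d7:4  d8:4  d9:4  d10:4  d11:0 — peak 5 ≤ 5.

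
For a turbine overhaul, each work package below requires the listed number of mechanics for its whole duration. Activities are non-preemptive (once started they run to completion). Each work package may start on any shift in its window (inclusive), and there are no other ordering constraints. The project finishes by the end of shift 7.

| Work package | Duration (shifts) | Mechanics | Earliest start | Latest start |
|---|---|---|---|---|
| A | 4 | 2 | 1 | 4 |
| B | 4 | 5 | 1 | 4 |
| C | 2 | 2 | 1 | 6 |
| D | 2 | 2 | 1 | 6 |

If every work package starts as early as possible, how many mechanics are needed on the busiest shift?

Early-start schedule: A@1, B@1, C@1, D@1.
Load per shift: shift 1: 11, shift 2: 11, shift 3: 7, shift 4: 7, shift 5: 0, shift 6: 0, shift 7: 0.
Peak is 11.

11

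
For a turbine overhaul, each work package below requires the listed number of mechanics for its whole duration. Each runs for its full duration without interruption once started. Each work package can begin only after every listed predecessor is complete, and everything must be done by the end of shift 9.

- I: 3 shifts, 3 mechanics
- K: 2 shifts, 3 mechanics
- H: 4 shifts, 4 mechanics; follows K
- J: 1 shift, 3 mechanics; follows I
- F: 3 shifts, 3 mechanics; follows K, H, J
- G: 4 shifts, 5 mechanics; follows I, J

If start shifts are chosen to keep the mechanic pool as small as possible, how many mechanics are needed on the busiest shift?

9

Schedule I@1, K@1, H@3, J@4, F@7, G@5: s1:6  s2:6  s3:7  s4:7  s5:9  s6:9  s7:8  s8:8  s9:3 — peak 9.
No arrangement of the 4 feasible schedules does better.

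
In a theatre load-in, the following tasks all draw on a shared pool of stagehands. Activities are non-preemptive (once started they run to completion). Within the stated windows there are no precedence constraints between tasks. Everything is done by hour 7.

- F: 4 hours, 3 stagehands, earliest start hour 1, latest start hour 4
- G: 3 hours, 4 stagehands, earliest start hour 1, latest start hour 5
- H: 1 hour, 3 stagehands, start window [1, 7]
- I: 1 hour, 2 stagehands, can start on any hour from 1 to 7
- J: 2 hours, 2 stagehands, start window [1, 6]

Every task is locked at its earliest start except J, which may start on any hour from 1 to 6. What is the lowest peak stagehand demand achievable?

12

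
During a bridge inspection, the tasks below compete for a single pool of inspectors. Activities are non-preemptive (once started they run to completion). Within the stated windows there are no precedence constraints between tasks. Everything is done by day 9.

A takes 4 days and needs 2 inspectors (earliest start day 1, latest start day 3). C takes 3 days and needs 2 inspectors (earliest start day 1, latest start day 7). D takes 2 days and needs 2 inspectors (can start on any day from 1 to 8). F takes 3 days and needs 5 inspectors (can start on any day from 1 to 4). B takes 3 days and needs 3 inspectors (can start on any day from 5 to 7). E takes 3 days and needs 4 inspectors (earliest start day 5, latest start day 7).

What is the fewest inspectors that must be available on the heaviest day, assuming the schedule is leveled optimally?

Early-start (A@1, C@1, D@1, F@1, B@5, E@5) gives peak 11: d1:11  d2:11  d3:9  d4:2  d5:7  d6:7  d7:7  d8:0  d9:0.
Shift F→4, B→7, E→7.
Schedule A@1, C@1, D@1, F@4, B@7, E@7: d1:6  d2:6  d3:4  d4:7  d5:5  d6:5  d7:7  d8:7  d9:7 — peak 7.

7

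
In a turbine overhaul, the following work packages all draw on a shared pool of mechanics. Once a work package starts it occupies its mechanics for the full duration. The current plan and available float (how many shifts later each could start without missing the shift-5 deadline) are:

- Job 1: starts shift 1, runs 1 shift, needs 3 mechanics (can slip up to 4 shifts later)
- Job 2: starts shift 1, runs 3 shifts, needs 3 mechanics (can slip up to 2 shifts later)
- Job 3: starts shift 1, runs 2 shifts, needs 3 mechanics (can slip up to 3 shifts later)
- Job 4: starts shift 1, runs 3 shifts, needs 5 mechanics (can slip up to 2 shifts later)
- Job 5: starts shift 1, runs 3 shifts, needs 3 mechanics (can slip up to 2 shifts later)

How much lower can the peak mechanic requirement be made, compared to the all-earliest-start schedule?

6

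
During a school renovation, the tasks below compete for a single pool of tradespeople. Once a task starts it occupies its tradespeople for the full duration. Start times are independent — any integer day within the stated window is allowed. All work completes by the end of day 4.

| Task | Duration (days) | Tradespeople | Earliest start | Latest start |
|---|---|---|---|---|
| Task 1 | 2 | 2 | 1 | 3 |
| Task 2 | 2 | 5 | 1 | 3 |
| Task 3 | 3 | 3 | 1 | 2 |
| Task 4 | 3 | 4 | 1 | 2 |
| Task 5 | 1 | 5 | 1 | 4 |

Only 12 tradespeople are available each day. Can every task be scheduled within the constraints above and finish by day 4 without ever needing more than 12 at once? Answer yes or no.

yes

Schedule Task 1@1, Task 2@3, Task 3@1, Task 4@1, Task 5@4: d1:9  d2:9  d3:12  d4:10 — peak 12 ≤ 12.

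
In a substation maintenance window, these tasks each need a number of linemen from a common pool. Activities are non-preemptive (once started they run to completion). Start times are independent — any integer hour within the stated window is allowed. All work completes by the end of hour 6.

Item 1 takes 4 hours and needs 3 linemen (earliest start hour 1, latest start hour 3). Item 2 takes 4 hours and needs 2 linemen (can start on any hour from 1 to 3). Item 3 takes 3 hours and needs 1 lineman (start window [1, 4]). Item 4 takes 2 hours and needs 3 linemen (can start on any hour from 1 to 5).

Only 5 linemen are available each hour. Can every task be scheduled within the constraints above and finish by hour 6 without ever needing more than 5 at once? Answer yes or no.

The minimum achievable peak is 6; 5 < 6, so no feasible schedule stays within the cap.

no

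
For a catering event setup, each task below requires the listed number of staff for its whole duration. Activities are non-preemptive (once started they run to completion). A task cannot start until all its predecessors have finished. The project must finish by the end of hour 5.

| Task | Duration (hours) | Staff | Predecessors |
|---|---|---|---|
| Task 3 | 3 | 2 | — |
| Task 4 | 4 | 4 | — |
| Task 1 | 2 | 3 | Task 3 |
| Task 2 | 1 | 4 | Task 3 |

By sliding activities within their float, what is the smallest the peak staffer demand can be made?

Early-start (Task 3@1, Task 4@1, Task 1@4, Task 2@4) gives peak 11: h1:6  h2:6  h3:6  h4:11  h5:3.
Shift Task 2→5.
Schedule Task 3@1, Task 4@1, Task 1@4, Task 2@5: h1:6  h2:6  h3:6  h4:7  h5:7 — peak 7.
Total staffer-hours = 32 over 5 hours ⇒ peak ≥ ⌈32/5⌉ = 7, so 7 is optimal.

7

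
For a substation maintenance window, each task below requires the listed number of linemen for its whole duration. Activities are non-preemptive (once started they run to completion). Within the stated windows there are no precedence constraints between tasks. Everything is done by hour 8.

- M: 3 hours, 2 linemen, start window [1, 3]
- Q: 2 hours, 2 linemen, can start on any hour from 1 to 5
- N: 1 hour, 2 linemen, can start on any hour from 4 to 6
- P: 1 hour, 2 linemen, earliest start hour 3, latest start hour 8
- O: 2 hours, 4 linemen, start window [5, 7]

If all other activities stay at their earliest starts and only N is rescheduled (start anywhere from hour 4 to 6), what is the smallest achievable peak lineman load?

N@4: h1:4  h2:4  h3:4  h4:2  h5:4  h6:4  h7:0  h8:0 → peak 4
N@5: h1:4  h2:4  h3:4  h4:0  h5:6  h6:4  h7:0  h8:0 → peak 6
N@6: h1:4  h2:4  h3:4  h4:0  h5:4  h6:6  h7:0  h8:0 → peak 6
Best is N@4, peak 4.

4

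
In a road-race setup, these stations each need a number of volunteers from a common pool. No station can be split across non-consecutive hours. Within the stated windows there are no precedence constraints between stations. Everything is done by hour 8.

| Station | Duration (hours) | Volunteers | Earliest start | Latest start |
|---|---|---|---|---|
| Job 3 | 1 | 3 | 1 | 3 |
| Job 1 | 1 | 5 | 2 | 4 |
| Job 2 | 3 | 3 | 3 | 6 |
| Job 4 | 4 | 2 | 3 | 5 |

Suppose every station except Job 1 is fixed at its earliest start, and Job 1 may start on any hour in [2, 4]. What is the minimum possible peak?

Job 1@2: h1:3  h2:5  h3:5  h4:5  h5:5  h6:2  h7:0  h8:0 → peak 5
Job 1@3: h1:3  h2:0  h3:10  h4:5  h5:5  h6:2  h7:0  h8:0 → peak 10
Job 1@4: h1:3  h2:0  h3:5  h4:10  h5:5  h6:2  h7:0  h8:0 → peak 10
Best is Job 1@2, peak 5.

5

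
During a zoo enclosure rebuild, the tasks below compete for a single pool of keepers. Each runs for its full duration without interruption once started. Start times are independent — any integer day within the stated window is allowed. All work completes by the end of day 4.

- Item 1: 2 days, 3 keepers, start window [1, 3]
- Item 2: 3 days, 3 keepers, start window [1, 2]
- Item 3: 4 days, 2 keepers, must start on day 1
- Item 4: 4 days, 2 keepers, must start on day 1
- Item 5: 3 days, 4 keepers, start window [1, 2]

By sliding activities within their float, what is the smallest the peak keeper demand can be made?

Schedule Item 1@1, Item 2@1, Item 3@1, Item 4@1, Item 5@1: d1:14  d2:14  d3:11  d4:4 — peak 14.
No arrangement of the 12 feasible schedules does better.

14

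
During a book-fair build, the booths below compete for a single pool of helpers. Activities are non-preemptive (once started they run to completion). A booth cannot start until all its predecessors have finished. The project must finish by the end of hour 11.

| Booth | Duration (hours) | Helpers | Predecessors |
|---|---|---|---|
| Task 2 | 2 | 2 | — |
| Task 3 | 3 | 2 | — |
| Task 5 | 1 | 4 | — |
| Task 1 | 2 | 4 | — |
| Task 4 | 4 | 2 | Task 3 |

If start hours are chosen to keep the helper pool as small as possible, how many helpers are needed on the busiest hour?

Early-start (Task 2@1, Task 3@1, Task 5@1, Task 1@1, Task 4@4) gives peak 12: h1:12  h2:8  h3:2  h4:2  h5:2  h6:2  h7:2  h8:0  h9:0  h10:0  h11:0.
Shift Task 5→4, Task 1→5, Task 4→7.
Schedule Task 2@1, Task 3@1, Task 5@4, Task 1@5, Task 4@7: h1:4  h2:4  h3:2  h4:4  h5:4  h6:4  h7:2  h8:2  h9:2  h10:2  h11:0 — peak 4.

4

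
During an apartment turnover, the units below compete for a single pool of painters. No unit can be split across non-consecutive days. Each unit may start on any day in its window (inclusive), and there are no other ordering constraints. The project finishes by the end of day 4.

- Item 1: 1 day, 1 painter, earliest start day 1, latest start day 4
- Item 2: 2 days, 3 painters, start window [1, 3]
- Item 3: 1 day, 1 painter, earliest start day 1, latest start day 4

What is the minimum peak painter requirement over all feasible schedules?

3

Early-start (Item 1@1, Item 2@1, Item 3@1) gives peak 5: d1:5  d2:3  d3:0  d4:0.
Shift Item 2→2.
Schedule Item 1@1, Item 2@2, Item 3@1: d1:2  d2:3  d3:3  d4:0 — peak 3.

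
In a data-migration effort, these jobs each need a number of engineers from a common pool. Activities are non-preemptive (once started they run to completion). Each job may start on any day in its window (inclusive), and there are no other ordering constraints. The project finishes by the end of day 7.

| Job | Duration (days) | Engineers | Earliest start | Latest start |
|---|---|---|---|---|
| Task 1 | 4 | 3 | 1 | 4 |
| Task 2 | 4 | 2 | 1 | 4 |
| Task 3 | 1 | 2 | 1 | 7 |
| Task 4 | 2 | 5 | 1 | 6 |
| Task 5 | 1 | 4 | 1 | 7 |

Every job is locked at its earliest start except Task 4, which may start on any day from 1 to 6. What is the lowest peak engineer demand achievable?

11

Task 4@1: d1:16  d2:10  d3:5  d4:5  d5:0  d6:0  d7:0 → peak 16
Task 4@2: d1:11  d2:10  d3:10  d4:5  d5:0  d6:0  d7:0 → peak 11
Task 4@3: d1:11  d2:5  d3:10  d4:10  d5:0  d6:0  d7:0 → peak 11
Task 4@4: d1:11  d2:5  d3:5  d4:10  d5:5  d6:0  d7:0 → peak 11
Task 4@5: d1:11  d2:5  d3:5  d4:5  d5:5  d6:5  d7:0 → peak 11
Task 4@6: d1:11  d2:5  d3:5  d4:5  d5:0  d6:5  d7:5 → peak 11
Best is Task 4@2, peak 11.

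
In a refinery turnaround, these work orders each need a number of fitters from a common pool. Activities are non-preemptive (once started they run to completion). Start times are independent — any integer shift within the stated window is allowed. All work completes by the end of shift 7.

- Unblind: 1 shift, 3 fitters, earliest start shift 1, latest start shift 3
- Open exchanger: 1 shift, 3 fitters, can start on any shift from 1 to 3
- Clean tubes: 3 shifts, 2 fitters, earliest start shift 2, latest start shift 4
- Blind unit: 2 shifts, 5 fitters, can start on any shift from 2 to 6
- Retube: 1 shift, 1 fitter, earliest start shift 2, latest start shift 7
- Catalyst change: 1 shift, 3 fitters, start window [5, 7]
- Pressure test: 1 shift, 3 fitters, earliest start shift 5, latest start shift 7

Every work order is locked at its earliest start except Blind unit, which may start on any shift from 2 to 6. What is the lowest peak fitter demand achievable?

Blind unit@2: s1:6  s2:8  s3:7  s4:2  s5:6  s6:0  s7:0 → peak 8
Blind unit@3: s1:6  s2:3  s3:7  s4:7  s5:6  s6:0  s7:0 → peak 7
Blind unit@4: s1:6  s2:3  s3:2  s4:7  s5:11  s6:0  s7:0 → peak 11
Blind unit@5: s1:6  s2:3  s3:2  s4:2  s5:11  s6:5  s7:0 → peak 11
Blind unit@6: s1:6  s2:3  s3:2  s4:2  s5:6  s6:5  s7:5 → peak 6
Best is Blind unit@6, peak 6.

6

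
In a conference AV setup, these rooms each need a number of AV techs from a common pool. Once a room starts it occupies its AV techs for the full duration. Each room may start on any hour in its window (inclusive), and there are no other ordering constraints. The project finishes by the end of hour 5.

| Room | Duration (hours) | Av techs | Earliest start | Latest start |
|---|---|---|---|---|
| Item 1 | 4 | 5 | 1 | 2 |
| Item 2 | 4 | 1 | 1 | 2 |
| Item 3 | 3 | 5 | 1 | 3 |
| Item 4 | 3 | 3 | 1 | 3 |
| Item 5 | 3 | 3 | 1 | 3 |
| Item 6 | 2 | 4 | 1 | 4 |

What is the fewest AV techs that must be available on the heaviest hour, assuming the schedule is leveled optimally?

Early-start (Item 1@1, Item 2@1, Item 3@1, Item 4@1, Item 5@1, Item 6@1) gives peak 21: h1:21  h2:21  h3:17  h4:6  h5:0.
Shift Item 6→4.
Schedule Item 1@1, Item 2@1, Item 3@1, Item 4@1, Item 5@1, Item 6@4: h1:17  h2:17  h3:17  h4:10  h5:4 — peak 17.

17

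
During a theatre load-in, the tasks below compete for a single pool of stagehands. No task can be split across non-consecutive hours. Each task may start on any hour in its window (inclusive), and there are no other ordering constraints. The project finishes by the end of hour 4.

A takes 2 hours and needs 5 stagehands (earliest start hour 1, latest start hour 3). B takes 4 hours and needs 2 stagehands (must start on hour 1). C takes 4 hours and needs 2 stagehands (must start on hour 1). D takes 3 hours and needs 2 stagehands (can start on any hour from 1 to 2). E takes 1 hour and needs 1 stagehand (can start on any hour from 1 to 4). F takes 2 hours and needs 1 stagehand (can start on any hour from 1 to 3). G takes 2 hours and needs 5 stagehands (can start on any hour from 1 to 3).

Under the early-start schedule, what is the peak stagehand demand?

Early-start schedule: A@1, B@1, C@1, D@1, E@1, F@1, G@1.
Load per hour: hour 1: 18, hour 2: 17, hour 3: 6, hour 4: 4.
Peak is 18.

18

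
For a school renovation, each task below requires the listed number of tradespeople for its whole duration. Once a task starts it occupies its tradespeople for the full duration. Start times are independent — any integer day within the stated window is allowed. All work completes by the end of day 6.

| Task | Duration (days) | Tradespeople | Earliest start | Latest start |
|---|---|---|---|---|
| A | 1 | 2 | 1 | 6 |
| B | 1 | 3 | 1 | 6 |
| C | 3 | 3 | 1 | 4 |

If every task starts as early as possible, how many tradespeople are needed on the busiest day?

Early-start schedule: A@1, B@1, C@1.
Load per day: day 1: 8, day 2: 3, day 3: 3, day 4: 0, day 5: 0, day 6: 0.
Peak is 8.

8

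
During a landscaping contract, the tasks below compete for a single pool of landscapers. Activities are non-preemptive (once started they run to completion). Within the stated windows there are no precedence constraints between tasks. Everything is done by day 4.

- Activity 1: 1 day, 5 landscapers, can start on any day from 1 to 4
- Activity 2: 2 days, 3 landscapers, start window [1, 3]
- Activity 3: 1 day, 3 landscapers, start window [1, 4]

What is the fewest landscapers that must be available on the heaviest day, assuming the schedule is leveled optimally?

Early-start (Activity 1@1, Activity 2@1, Activity 3@1) gives peak 11: d1:11  d2:3  d3:0  d4:0.
Shift Activity 2→2, Activity 3→4.
Schedule Activity 1@1, Activity 2@2, Activity 3@4: d1:5  d2:3  d3:3  d4:3 — peak 5.

5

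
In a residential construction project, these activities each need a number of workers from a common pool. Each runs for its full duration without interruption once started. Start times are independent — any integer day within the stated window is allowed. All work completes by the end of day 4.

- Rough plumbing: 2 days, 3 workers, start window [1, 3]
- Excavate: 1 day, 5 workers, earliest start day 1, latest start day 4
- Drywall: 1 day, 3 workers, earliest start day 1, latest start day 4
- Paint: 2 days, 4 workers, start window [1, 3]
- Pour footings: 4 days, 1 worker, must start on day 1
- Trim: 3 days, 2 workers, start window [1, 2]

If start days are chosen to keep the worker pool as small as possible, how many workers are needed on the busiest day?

9

Early-start (Rough plumbing@1, Excavate@1, Drywall@1, Paint@1, Pour footings@1, Trim@1) gives peak 18: d1:18  d2:10  d3:3  d4:1.
Shift Drywall→2, Paint→3, Trim→2.
Schedule Rough plumbing@1, Excavate@1, Drywall@2, Paint@3, Pour footings@1, Trim@2: d1:9  d2:9  d3:7  d4:7 — peak 9.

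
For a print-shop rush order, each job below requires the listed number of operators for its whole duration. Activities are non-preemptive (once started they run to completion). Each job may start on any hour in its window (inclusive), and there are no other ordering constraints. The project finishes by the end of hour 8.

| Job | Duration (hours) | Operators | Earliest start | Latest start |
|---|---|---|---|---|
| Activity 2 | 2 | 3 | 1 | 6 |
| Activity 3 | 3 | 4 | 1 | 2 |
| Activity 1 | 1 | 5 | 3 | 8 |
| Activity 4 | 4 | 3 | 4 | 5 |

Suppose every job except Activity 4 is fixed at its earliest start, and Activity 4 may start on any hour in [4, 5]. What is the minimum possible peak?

9

Activity 4@4: h1:7  h2:7  h3:9  h4:3  h5:3  h6:3  h7:3  h8:0 → peak 9
Activity 4@5: h1:7  h2:7  h3:9  h4:0  h5:3  h6:3  h7:3  h8:3 → peak 9
Best is Activity 4@4, peak 9.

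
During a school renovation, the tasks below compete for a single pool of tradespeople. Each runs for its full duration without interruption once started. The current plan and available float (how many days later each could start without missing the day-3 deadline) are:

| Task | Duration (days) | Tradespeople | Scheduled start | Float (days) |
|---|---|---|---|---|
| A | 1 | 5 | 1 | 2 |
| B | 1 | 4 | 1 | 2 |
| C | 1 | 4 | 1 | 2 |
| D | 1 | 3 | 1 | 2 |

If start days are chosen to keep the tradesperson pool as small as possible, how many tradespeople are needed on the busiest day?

7

Early-start (A@1, B@1, C@1, D@1) gives peak 16: d1:16  d2:0  d3:0.
Shift B→2, C→3, D→2.
Schedule A@1, B@2, C@3, D@2: d1:5  d2:7  d3:4 — peak 7.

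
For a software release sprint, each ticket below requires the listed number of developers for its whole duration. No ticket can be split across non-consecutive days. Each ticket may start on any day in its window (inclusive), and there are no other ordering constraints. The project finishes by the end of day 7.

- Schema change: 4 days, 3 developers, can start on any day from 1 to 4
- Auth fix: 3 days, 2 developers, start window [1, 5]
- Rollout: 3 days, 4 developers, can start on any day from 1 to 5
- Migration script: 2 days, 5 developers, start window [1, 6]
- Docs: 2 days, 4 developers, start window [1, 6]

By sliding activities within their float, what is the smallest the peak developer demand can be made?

Early-start (Schema change@1, Auth fix@1, Rollout@1, Migration script@1, Docs@1) gives peak 18: d1:18  d2:18  d3:9  d4:3  d5:0  d6:0  d7:0.
Shift Auth fix→5, Migration script→6, Docs→4.
Schedule Schema change@1, Auth fix@5, Rollout@1, Migration script@6, Docs@4: d1:7  d2:7  d3:7  d4:7  d5:6  d6:7  d7:7 — peak 7.
Total developer-days = 48 over 7 days ⇒ peak ≥ ⌈48/7⌉ = 7, so 7 is optimal.

7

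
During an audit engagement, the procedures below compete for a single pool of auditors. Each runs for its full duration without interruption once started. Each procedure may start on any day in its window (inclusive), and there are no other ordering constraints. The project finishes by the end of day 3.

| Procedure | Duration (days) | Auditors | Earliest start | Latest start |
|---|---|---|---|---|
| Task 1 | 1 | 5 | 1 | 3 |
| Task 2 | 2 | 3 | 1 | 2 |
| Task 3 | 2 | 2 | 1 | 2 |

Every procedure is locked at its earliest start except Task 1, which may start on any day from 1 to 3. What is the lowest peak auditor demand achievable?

Task 1@1: d1:10  d2:5  d3:0 → peak 10
Task 1@2: d1:5  d2:10  d3:0 → peak 10
Task 1@3: d1:5  d2:5  d3:5 → peak 5
Best is Task 1@3, peak 5.

5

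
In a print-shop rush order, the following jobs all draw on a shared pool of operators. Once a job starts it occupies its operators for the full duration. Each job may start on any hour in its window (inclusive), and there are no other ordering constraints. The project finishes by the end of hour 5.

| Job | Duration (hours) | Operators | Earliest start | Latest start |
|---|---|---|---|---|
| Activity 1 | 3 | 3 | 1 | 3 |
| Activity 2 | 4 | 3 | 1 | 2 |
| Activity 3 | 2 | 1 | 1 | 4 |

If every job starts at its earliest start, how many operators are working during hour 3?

6

At early start, hour 3 has: Activity 1, Activity 2.
Demand: 3 + 3 = 6.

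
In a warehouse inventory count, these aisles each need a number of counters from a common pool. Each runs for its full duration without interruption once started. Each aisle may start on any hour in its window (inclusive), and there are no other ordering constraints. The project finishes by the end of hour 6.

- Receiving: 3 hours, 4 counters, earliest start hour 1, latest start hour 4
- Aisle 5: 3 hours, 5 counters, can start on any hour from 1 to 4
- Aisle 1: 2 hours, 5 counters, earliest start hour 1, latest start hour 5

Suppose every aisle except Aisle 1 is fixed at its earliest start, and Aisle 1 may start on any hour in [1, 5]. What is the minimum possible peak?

9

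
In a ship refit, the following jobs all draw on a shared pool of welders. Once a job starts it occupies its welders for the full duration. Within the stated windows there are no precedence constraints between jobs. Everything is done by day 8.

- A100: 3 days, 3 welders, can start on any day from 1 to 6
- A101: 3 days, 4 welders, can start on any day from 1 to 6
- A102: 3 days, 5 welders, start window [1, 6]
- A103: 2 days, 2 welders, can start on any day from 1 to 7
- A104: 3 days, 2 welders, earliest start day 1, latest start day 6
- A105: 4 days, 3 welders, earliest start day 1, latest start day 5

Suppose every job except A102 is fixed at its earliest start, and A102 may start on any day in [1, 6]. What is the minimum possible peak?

A102@1: d1:19  d2:19  d3:17  d4:3  d5:0  d6:0  d7:0  d8:0 → peak 19
A102@2: d1:14  d2:19  d3:17  d4:8  d5:0  d6:0  d7:0  d8:0 → peak 19
A102@3: d1:14  d2:14  d3:17  d4:8  d5:5  d6:0  d7:0  d8:0 → peak 17
A102@4: d1:14  d2:14  d3:12  d4:8  d5:5  d6:5  d7:0  d8:0 → peak 14
A102@5: d1:14  d2:14  d3:12  d4:3  d5:5  d6:5  d7:5  d8:0 → peak 14
A102@6: d1:14  d2:14  d3:12  d4:3  d5:0  d6:5  d7:5  d8:5 → peak 14
Best is A102@4, peak 14.

14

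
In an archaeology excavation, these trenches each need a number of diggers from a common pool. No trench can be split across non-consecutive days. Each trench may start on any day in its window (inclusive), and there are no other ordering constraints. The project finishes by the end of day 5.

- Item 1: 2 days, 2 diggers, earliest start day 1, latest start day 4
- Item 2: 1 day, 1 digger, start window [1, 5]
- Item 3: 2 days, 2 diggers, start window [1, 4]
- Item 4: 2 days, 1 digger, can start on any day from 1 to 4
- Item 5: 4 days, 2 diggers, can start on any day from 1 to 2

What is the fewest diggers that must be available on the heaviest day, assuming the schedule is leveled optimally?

Early-start (Item 1@1, Item 2@1, Item 3@1, Item 4@1, Item 5@1) gives peak 8: d1:8  d2:7  d3:2  d4:2  d5:0.
Shift Item 3→3, Item 5→2.
Schedule Item 1@1, Item 2@1, Item 3@3, Item 4@1, Item 5@2: d1:4  d2:5  d3:4  d4:4  d5:2 — peak 5.

5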